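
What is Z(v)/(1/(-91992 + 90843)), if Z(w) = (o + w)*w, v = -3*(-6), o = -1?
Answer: -351594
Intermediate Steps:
v = 18
Z(w) = w*(-1 + w) (Z(w) = (-1 + w)*w = w*(-1 + w))
Z(v)/(1/(-91992 + 90843)) = (18*(-1 + 18))/(1/(-91992 + 90843)) = (18*17)/(1/(-1149)) = 306/(-1/1149) = 306*(-1149) = -351594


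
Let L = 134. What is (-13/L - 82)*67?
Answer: -11001/2 ≈ -5500.5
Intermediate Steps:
(-13/L - 82)*67 = (-13/134 - 82)*67 = -11001/134*67 = -11001/2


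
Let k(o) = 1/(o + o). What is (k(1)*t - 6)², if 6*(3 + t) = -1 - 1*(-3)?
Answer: 484/9 ≈ 53.778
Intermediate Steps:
t = -8/3 (t = -3 + (-1 - 1*(-3))/6 = -3 + (-1 + 3)/6 = -3 + (⅙)*2 = -3 + ⅓ = -8/3 ≈ -2.6667)
k(o) = 1/(2*o)
(k(1)*t - 6)² = (((½)/1)*(-8/3) - 6)² = (((½)*1)*(-8/3) - 6)² = ((½)*(-8/3) - 6)² = (-4/3 - 6)² = (-22/3)² = 484/9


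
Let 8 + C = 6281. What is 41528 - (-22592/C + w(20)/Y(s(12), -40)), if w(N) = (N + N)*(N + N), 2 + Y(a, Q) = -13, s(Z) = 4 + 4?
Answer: 261196856/6273 ≈ 41638.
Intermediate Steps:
C = 6273 (C = -8 + 6281 = 6273)
s(Z) = 8
Y(a, Q) = -15 (Y(a, Q) = -2 - 13 = -15)
w(N) = 4*N² (w(N) = (2*N)*(2*N) = 4*N²)
41528 - (-22592/C + w(20)/Y(s(12), -40)) = 41528 - (-22592/6273 + (4*20²)/(-15)) = 41528 - (-22592*1/6273 + (4*400)*(-1/15)) = 41528 - (-22592/6273 + 1600*(-1/15)) = 41528 - (-22592/6273 - 320/3) = 41528 - 1*(-691712/6273) = 41528 + 691712/6273 = 261196856/6273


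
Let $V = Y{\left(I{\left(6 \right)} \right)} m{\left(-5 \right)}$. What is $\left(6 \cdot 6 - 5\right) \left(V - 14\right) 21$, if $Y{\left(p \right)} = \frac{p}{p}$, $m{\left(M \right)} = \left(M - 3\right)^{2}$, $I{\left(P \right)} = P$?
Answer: $32550$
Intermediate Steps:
$m{\left(M \right)} = \left(-3 + M\right)^{2}$
$Y{\left(p \right)} = 1$
$V = 64$ ($V = 1 \left(-3 - 5\right)^{2} = 1 \left(-8\right)^{2} = 1 \cdot 64 = 64$)
$\left(6 \cdot 6 - 5\right) \left(V - 14\right) 21 = \left(6 \cdot 6 - 5\right) \left(64 - 14\right) 21 = \left(36 - 5\right) 50 \cdot 21 = 31 \cdot 50 \cdot 21 = 1550 \cdot 21 = 32550$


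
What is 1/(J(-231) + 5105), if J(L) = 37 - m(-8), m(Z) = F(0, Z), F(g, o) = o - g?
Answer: 1/5150 ≈ 0.00019417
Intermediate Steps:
m(Z) = Z (m(Z) = Z - 1*0 = Z + 0 = Z)
J(L) = 45 (J(L) = 37 - 1*(-8) = 37 + 8 = 45)
1/(J(-231) + 5105) = 1/(45 + 5105) = 1/5150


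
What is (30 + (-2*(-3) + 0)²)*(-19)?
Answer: -1254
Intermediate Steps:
(30 + (-2*(-3) + 0)²)*(-19) = (30 + (6 + 0)²)*(-19) = (30 + 6²)*(-19) = (30 + 36)*(-19) = 66*(-19) = -1254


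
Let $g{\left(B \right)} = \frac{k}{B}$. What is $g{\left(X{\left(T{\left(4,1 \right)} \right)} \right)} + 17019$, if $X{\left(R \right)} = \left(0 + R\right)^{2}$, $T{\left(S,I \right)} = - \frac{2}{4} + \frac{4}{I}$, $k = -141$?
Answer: $\frac{833367}{49} \approx 17008.0$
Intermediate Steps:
$T{\left(S,I \right)} = - \frac{1}{2} + \frac{4}{I}$ ($T{\left(S,I \right)} = \left(-2\right) \frac{1}{4} + \frac{4}{I} = - \frac{1}{2} + \frac{4}{I}$)
$X{\left(R \right)} = R^{2}$
$g{\left(B \right)} = - \frac{141}{B}$
$g{\left(X{\left(T{\left(4,1 \right)} \right)} \right)} + 17019 = - \frac{141}{\left(\frac{8 - 1}{2 \cdot 1}\right)^{2}} + 17019 = - \frac{141}{\left(\frac{1}{2} \cdot 1 \left(8 - 1\right)\right)^{2}} + 17019 = - \frac{141}{\left(\frac{1}{2} \cdot 1 \cdot 7\right)^{2}} + 17019 = - \frac{141}{\left(\frac{7}{2}\right)^{2}} + 17019 = - \frac{141}{\frac{49}{4}} + 17019 = \left(-141\right) \frac{4}{49} + 17019 = - \frac{564}{49} + 17019 = \frac{833367}{49}$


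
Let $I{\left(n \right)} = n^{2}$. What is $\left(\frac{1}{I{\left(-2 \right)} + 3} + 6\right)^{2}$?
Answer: $\frac{1849}{49} \approx 37.735$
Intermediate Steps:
$\left(\frac{1}{I{\left(-2 \right)} + 3} + 6\right)^{2} = \left(\frac{1}{\left(-2\right)^{2} + 3} + 6\right)^{2} = \left(\frac{1}{4 + 3} + 6\right)^{2} = \left(\frac{1}{7} + 6\right)^{2} = \left(\frac{43}{7}\right)^{2} = \frac{1849}{49}$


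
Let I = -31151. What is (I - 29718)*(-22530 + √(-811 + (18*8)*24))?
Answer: 1371378570 - 1399987*√5 ≈ 1.3682e+9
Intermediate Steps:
(I - 29718)*(-22530 + √(-811 + (18*8)*24)) = (-31151 - 29718)*(-22530 + √(-811 + (18*8)*24)) = -60869*(-22530 + √(-811 + 144*24)) = -60869*(-22530 + √(-811 + 3456)) = -60869*(-22530 + √2645) = -60869*(-22530 + 23*√5) = 1371378570 - 1399987*√5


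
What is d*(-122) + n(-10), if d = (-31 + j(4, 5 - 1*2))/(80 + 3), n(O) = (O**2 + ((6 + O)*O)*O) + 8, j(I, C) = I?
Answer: -20942/83 ≈ -252.31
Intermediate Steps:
n(O) = 8 + O**2 + O**2*(6 + O) (n(O) = (O**2 + (O*(6 + O))*O) + 8 = (O**2 + O**2*(6 + O)) + 8 = 8 + O**2 + O**2*(6 + O))
d = -27/83 (d = (-31 + 4)/(80 + 3) = -27/83 ≈ -0.32530)
d*(-122) + n(-10) = -27/83*(-122) + (8 + (-10)**3 + 7*(-10)**2) = 3294/83 + (8 - 1000 + 7*100) = 3294/83 + (8 - 1000 + 700) = 3294/83 - 292 = -20942/83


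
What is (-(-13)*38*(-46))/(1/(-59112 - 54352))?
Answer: 2578355936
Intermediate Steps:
(-(-13)*38*(-46))/(1/(-59112 - 54352)) = (-13*(-38)*(-46))/(1/(-113464)) = (494*(-46))/(-1/113464) = -22724*(-113464) = 2578355936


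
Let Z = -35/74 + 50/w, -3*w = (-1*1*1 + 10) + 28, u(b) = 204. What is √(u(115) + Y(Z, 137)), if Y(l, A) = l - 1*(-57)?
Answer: √1404446/74 ≈ 16.015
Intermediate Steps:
w = -37/3 (w = -((-1*1*1 + 10) + 28)/3 = -((-1*1 + 10) + 28)/3 = -((-1 + 10) + 28)/3 = -(9 + 28)/3 = -⅓*37 = -37/3 ≈ -12.333)
Z = -335/74 (Z = -35/74 + 50/(-37/3) = -35*1/74 + 50*(-3/37) = -35/74 - 150/37 = -335/74 ≈ -4.5270)
Y(l, A) = 57 + l (Y(l, A) = l + 57 = 57 + l)
√(u(115) + Y(Z, 137)) = √(204 + (57 - 335/74)) = √(204 + 3883/74) = √(18979/74) = √1404446/74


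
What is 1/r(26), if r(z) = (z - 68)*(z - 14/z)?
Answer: -13/13902 ≈ -0.00093512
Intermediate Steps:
r(z) = (-68 + z)*(z - 14/z)
1/r(26) = 1/(-14 + 26**2 - 68*26 + 952/26) = 1/(-14 + 676 - 1768 + 952*(1/26)) = 1/(-14 + 676 - 1768 + 476/13) = 1/(-13902/13) = -13/13902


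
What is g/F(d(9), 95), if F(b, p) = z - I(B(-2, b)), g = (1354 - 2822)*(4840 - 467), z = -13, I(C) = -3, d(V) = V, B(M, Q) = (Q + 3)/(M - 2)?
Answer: 3209782/5 ≈ 6.4196e+5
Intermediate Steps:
B(M, Q) = (3 + Q)/(-2 + M)
g = -6419564 (g = -1468*4373 = -6419564)
F(b, p) = -10 (F(b, p) = -13 - 1*(-3) = -13 + 3 = -10)
g/F(d(9), 95) = -6419564/(-10) = -6419564*(-⅒) = 3209782/5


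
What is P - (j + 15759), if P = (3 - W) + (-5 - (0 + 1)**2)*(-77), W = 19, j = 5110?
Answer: -20423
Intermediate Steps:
P = 446 (P = (3 - 1*19) + (-5 - (0 + 1)**2)*(-77) = (3 - 19) + (-5 - 1*1**2)*(-77) = -16 + (-5 - 1*1)*(-77) = -16 + (-5 - 1)*(-77) = -16 - 6*(-77) = -16 + 462 = 446)
P - (j + 15759) = 446 - (5110 + 15759) = 446 - 1*20869 = 446 - 20869 = -20423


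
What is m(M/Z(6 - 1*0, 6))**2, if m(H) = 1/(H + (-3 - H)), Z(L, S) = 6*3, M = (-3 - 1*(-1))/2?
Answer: 1/9 ≈ 0.11111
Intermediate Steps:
M = -1 (M = (-3 + 1)*(1/2) = -2*1/2 = -1)
Z(L, S) = 18
m(H) = -1/3 (m(H) = 1/(-3) = -1/3)
m(M/Z(6 - 1*0, 6))**2 = (-1/3)**2 = 1/9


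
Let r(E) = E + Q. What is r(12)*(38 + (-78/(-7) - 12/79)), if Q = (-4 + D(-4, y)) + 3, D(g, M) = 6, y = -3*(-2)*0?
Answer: 460564/553 ≈ 832.85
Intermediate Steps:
y = 0 (y = 6*0 = 0)
Q = 5 (Q = (-4 + 6) + 3 = 2 + 3 = 5)
r(E) = 5 + E (r(E) = E + 5 = 5 + E)
r(12)*(38 + (-78/(-7) - 12/79)) = (5 + 12)*(38 + (-78/(-7) - 12/79)) = 17*(38 + (-78*(-⅐) - 12*1/79)) = 17*(38 + (78/7 - 12/79)) = 17*(38 + 6078/553) = 17*(27092/553) = 460564/553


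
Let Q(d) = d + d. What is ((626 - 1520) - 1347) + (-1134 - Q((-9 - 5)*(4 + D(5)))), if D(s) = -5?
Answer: -3403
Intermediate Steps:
Q(d) = 2*d
((626 - 1520) - 1347) + (-1134 - Q((-9 - 5)*(4 + D(5)))) = ((626 - 1520) - 1347) + (-1134 - 2*(-9 - 5)*(4 - 5)) = (-894 - 1347) + (-1134 - 2*(-14*(-1))) = -2241 + (-1134 - 2*14) = -2241 + (-1134 - 1*28) = -2241 + (-1134 - 28) = -2241 - 1162 = -3403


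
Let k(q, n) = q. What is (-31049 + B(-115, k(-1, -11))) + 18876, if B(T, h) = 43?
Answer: -12130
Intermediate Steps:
(-31049 + B(-115, k(-1, -11))) + 18876 = (-31049 + 43) + 18876 = -31006 + 18876 = -12130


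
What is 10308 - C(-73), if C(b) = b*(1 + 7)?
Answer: 10892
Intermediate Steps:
C(b) = 8*b (C(b) = b*8 = 8*b)
10308 - C(-73) = 10308 - 8*(-73) = 10308 - 1*(-584) = 10308 + 584 = 10892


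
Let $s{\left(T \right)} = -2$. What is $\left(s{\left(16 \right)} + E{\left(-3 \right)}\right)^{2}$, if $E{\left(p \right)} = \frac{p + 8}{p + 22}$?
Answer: $\frac{1089}{361} \approx 3.0166$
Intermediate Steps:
$E{\left(p \right)} = \frac{8 + p}{22 + p}$
$\left(s{\left(16 \right)} + E{\left(-3 \right)}\right)^{2} = \left(-2 + \frac{8 - 3}{22 - 3}\right)^{2} = \left(-2 + \frac{1}{19} \cdot 5\right)^{2} = \left(-2 + \frac{5}{19}\right)^{2} = \left(- \frac{33}{19}\right)^{2} = \frac{1089}{361}$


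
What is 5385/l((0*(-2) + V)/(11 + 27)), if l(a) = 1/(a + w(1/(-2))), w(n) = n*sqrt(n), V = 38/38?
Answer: 5385/38 - 5385*I*sqrt(2)/4 ≈ 141.71 - 1903.9*I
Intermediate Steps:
V = 1 (V = 38*(1/38) = 1)
w(n) = n**(3/2)
l(a) = 1/(a - I*sqrt(2)/4) (l(a) = 1/(a + (1/(-2))**(3/2)) = 1/(a + (-1/2)**(3/2)) = 1/(a - I*sqrt(2)/4))
5385/l((0*(-2) + V)/(11 + 27)) = 5385/((4/(4*((0*(-2) + 1)/(11 + 27)) - I*sqrt(2)))) = 5385/((4/(4*((0 + 1)/38) - I*sqrt(2)))) = 5385/((4/(4*(1*(1/38)) - I*sqrt(2)))) = 5385/((4/(4*(1/38) - I*sqrt(2)))) = 5385/((4/(2/19 - I*sqrt(2)))) = 5385*(1/38 - I*sqrt(2)/4) = 5385/38 - 5385*I*sqrt(2)/4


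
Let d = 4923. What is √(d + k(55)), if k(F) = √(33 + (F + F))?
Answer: √(4923 + √143) ≈ 70.249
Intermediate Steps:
k(F) = √(33 + 2*F)
√(d + k(55)) = √(4923 + √(33 + 2*55)) = √(4923 + √(33 + 110)) = √(4923 + √143)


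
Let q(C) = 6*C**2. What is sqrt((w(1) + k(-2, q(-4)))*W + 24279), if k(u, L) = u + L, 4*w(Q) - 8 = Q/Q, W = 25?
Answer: sqrt(106741)/2 ≈ 163.36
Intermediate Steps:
w(Q) = 9/4 (w(Q) = 2 + (Q/Q)/4 = 2 + (1/4)*1 = 2 + 1/4 = 9/4)
k(u, L) = L + u
sqrt((w(1) + k(-2, q(-4)))*W + 24279) = sqrt((9/4 + (6*(-4)**2 - 2))*25 + 24279) = sqrt((9/4 + (6*16 - 2))*25 + 24279) = sqrt((9/4 + (96 - 2))*25 + 24279) = sqrt((9/4 + 94)*25 + 24279) = sqrt((385/4)*25 + 24279) = sqrt(9625/4 + 24279) = sqrt(106741/4) = sqrt(106741)/2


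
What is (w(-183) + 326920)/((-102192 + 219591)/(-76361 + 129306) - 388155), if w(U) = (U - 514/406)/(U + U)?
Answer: -643004836160935/763439777424324 ≈ -0.84225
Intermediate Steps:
w(U) = (-257/203 + U)/(2*U) (w(U) = (U - 514*1/406)/((2*U)) = (U - 257/203)*(1/(2*U)) = (-257/203 + U)*(1/(2*U)) = (-257/203 + U)/(2*U))
(w(-183) + 326920)/((-102192 + 219591)/(-76361 + 129306) - 388155) = ((1/406)*(-257 + 203*(-183))/(-183) + 326920)/((-102192 + 219591)/(-76361 + 129306) - 388155) = ((1/406)*(-1/183)*(-257 - 37149) + 326920)/(117399/52945 - 388155) = ((1/406)*(-1/183)*(-37406) + 326920)/(117399*(1/52945) - 388155) = (18703/37149 + 326920)/(117399/52945 - 388155) = 12144769783/(37149*(-20550749076/52945)) = (12144769783/37149)*(-52945/20550749076) = -643004836160935/763439777424324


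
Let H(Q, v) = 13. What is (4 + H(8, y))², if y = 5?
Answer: 289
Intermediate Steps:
(4 + H(8, y))² = (4 + 13)² = 17² = 289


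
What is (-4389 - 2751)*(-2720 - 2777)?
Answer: 39248580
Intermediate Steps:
(-4389 - 2751)*(-2720 - 2777) = -7140*(-5497) = 39248580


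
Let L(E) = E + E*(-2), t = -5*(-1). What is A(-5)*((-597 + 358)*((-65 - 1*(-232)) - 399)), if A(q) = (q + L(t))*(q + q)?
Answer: 5544800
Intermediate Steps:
t = 5
L(E) = -E (L(E) = E - 2*E = -E)
A(q) = 2*q*(-5 + q) (A(q) = (q - 1*5)*(q + q) = (q - 5)*(2*q) = (-5 + q)*(2*q) = 2*q*(-5 + q))
A(-5)*((-597 + 358)*((-65 - 1*(-232)) - 399)) = (2*(-5)*(-5 - 5))*((-597 + 358)*((-65 - 1*(-232)) - 399)) = (2*(-5)*(-10))*(-239*((-65 + 232) - 399)) = 100*(-239*(167 - 399)) = 100*(-239*(-232)) = 100*55448 = 5544800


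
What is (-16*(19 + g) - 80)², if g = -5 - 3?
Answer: 65536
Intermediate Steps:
g = -8
(-16*(19 + g) - 80)² = (-16*(19 - 8) - 80)² = (-16*11 - 80)² = (-176 - 80)² = (-256)² = 65536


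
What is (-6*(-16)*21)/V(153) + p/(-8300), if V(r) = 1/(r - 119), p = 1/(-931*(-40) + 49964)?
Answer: 49611681100799/723793200 ≈ 68544.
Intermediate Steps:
p = 1/87204 (p = 1/(37240 + 49964) = 1/87204 ≈ 1.1467e-5)
V(r) = 1/(-119 + r)
(-6*(-16)*21)/V(153) + p/(-8300) = (-6*(-16)*21)/(1/(-119 + 153)) + (1/87204)/(-8300) = (96*21)/(1/34) + (1/87204)*(-1/8300) = 2016/(1/34) - 1/723793200 = 2016*34 - 1/723793200 = 68544 - 1/723793200 = 49611681100799/723793200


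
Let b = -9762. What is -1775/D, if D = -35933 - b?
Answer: 1775/26171 ≈ 0.067823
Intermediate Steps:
D = -26171 (D = -35933 - 1*(-9762) = -35933 + 9762 = -26171)
-1775/D = -1775/(-26171) = -1775*(-1/26171) = 1775/26171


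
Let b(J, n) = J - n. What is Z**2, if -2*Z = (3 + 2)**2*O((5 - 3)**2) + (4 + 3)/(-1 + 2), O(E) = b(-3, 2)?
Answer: 3481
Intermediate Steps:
O(E) = -5 (O(E) = -3 - 1*2 = -3 - 2 = -5)
Z = 59 (Z = -((3 + 2)**2*(-5) + (4 + 3)/(-1 + 2))/2 = -(5**2*(-5) + 7/1)/2 = -(25*(-5) + 7*1)/2 = -(-125 + 7)/2 = -1/2*(-118) = 59)
Z**2 = 59**2 = 3481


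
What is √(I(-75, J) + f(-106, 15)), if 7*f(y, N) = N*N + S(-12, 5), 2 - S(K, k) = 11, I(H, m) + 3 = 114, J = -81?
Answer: √6951/7 ≈ 11.910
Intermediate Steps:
I(H, m) = 111 (I(H, m) = -3 + 114 = 111)
S(K, k) = -9 (S(K, k) = 2 - 1*11 = 2 - 11 = -9)
f(y, N) = -9/7 + N²/7 (f(y, N) = (N*N - 9)/7 = (N² - 9)/7 = (-9 + N²)/7 = -9/7 + N²/7)
√(I(-75, J) + f(-106, 15)) = √(111 + (-9/7 + (⅐)*15²)) = √(111 + (-9/7 + (⅐)*225)) = √(111 + (-9/7 + 225/7)) = √(111 + 216/7) = √(993/7) = √6951/7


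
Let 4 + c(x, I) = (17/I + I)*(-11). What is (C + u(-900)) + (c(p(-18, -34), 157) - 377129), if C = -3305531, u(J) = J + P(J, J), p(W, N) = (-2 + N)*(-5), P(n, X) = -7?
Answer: -578591973/157 ≈ -3.6853e+6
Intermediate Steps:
p(W, N) = 10 - 5*N
u(J) = -7 + J (u(J) = J - 7 = -7 + J)
c(x, I) = -4 - 187/I - 11*I (c(x, I) = -4 + (17/I + I)*(-11) = -4 + (I + 17/I)*(-11) = -4 + (-187/I - 11*I) = -4 - 187/I - 11*I)
(C + u(-900)) + (c(p(-18, -34), 157) - 377129) = (-3305531 + (-7 - 900)) + ((-4 - 187/157 - 11*157) - 377129) = (-3305531 - 907) + ((-4 - 187*1/157 - 1727) - 377129) = -3306438 + ((-4 - 187/157 - 1727) - 377129) = -3306438 + (-271954/157 - 377129) = -3306438 - 59481207/157 = -578591973/157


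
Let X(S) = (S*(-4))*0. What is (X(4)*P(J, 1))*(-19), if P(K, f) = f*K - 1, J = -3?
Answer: 0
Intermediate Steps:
P(K, f) = -1 + K*f (P(K, f) = K*f - 1 = -1 + K*f)
X(S) = 0 (X(S) = -4*S*0 = 0)
(X(4)*P(J, 1))*(-19) = (0*(-1 - 3*1))*(-19) = (0*(-1 - 3))*(-19) = (0*(-4))*(-19) = 0*(-19) = 0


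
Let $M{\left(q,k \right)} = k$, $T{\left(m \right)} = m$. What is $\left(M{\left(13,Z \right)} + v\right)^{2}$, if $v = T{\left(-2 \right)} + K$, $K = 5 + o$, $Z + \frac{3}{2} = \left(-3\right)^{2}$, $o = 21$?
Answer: $\frac{3969}{4} \approx 992.25$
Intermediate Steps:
$Z = \frac{15}{2}$ ($Z = - \frac{3}{2} + \left(-3\right)^{2} = - \frac{3}{2} + 9 = \frac{15}{2} \approx 7.5$)
$K = 26$ ($K = 5 + 21 = 26$)
$v = 24$ ($v = -2 + 26 = 24$)
$\left(M{\left(13,Z \right)} + v\right)^{2} = \left(\frac{15}{2} + 24\right)^{2} = \left(\frac{63}{2}\right)^{2} = \frac{3969}{4}$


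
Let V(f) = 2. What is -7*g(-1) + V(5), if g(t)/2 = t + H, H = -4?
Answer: 72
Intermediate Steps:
g(t) = -8 + 2*t (g(t) = 2*(t - 4) = 2*(-4 + t) = -8 + 2*t)
-7*g(-1) + V(5) = -7*(-8 + 2*(-1)) + 2 = -7*(-8 - 2) + 2 = -7*(-10) + 2 = 70 + 2 = 72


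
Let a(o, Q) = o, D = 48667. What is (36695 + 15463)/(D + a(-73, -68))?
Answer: 8693/8099 ≈ 1.0733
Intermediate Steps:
(36695 + 15463)/(D + a(-73, -68)) = (36695 + 15463)/(48667 - 73) = 52158/48594 = 52158*(1/48594) = 8693/8099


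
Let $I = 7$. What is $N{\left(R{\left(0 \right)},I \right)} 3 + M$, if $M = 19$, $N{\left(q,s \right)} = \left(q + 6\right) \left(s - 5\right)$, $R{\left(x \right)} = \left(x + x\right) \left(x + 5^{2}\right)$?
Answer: $55$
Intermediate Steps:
$R{\left(x \right)} = 2 x \left(25 + x\right)$ ($R{\left(x \right)} = 2 x \left(x + 25\right) = 2 x \left(25 + x\right)$)
$N{\left(q,s \right)} = \left(-5 + s\right) \left(6 + q\right)$ ($N{\left(q,s \right)} = \left(6 + q\right) \left(-5 + s\right) = \left(-5 + s\right) \left(6 + q\right)$)
$N{\left(R{\left(0 \right)},I \right)} 3 + M = \left(-30 - 5 \cdot 2 \cdot 0 \left(25 + 0\right) + 6 \cdot 7 + 2 \cdot 0 \left(25 + 0\right) 7\right) 3 + 19 = \left(-30 - 5 \cdot 2 \cdot 0 \cdot 25 + 42 + 2 \cdot 0 \cdot 25 \cdot 7\right) 3 + 19 = \left(-30 - 0 + 42 + 0 \cdot 7\right) 3 + 19 = \left(-30 + 0 + 42 + 0\right) 3 + 19 = 12 \cdot 3 + 19 = 36 + 19 = 55$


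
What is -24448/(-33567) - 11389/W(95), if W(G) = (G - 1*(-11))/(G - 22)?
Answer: -27904911611/3558102 ≈ -7842.6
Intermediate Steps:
W(G) = (11 + G)/(-22 + G) (W(G) = (G + 11)/(-22 + G) = (11 + G)/(-22 + G))
-24448/(-33567) - 11389/W(95) = -24448/(-33567) - 11389*(-22 + 95)/(11 + 95) = -24448*(-1/33567) - 11389/(106/73) = 24448/33567 - 11389/((1/73)*106) = 24448/33567 - 11389/106/73 = 24448/33567 - 11389*73/106 = 24448/33567 - 831397/106 = -27904911611/3558102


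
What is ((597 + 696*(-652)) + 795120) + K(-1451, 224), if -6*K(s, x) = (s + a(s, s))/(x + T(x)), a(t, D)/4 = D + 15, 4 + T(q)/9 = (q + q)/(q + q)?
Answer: 404162545/1182 ≈ 3.4193e+5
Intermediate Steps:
T(q) = -27 (T(q) = -36 + 9*((q + q)/(q + q)) = -36 + 9*((2*q)/((2*q))) = -36 + 9*((2*q)*(1/(2*q))) = -36 + 9*1 = -36 + 9 = -27)
a(t, D) = 60 + 4*D (a(t, D) = 4*(D + 15) = 4*(15 + D) = 60 + 4*D)
K(s, x) = -(60 + 5*s)/(6*(-27 + x)) (K(s, x) = -(s + (60 + 4*s))/(6*(x - 27)) = -(60 + 5*s)/(6*(-27 + x)))
((597 + 696*(-652)) + 795120) + K(-1451, 224) = ((597 + 696*(-652)) + 795120) + 5*(-12 - 1*(-1451))/(6*(-27 + 224)) = ((597 - 453792) + 795120) + (⅚)*(-12 + 1451)/197 = (-453195 + 795120) + (⅚)*(1/197)*1439 = 341925 + 7195/1182 = 404162545/1182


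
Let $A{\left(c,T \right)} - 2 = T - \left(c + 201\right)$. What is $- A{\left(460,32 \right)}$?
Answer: $627$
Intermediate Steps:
$A{\left(c,T \right)} = -199 + T - c$ ($A{\left(c,T \right)} = 2 - \left(201 + c - T\right) = -199 + T - c$)
$- A{\left(460,32 \right)} = - (-199 + 32 - 460) = \left(-1\right) \left(-627\right) = 627$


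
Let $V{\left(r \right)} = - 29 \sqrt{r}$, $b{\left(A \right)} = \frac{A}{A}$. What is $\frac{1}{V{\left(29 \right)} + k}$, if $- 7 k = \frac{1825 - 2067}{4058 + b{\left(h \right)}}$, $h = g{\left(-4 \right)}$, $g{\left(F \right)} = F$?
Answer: $- \frac{56826}{162720700337} - \frac{193484781 \sqrt{29}}{162720700337} \approx -0.0064036$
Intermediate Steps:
$h = -4$
$b{\left(A \right)} = 1$
$k = \frac{22}{2583}$ ($k = - \frac{\left(1825 - 2067\right) \frac{1}{4058 + 1}}{7} = - \frac{\left(-242\right) \frac{1}{4059}}{7} = \left(- \frac{1}{7}\right) \left(- \frac{22}{369}\right) = \frac{22}{2583} \approx 0.0085172$)
$\frac{1}{V{\left(29 \right)} + k} = \frac{1}{- 29 \sqrt{29} + \frac{22}{2583}} = \frac{1}{\frac{22}{2583} - 29 \sqrt{29}}$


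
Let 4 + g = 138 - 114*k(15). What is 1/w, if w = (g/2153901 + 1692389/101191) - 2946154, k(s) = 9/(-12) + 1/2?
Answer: -435910792182/1284253033520561975 ≈ -3.3943e-7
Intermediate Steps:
k(s) = -¼ (k(s) = 9*(-1/12) + 1*(½) = -¾ + ½ = -¼)
g = 325/2 (g = -4 + (138 - 114*(-¼)) = -4 + (138 + 57/2) = -4 + 333/2 = 325/2 ≈ 162.50)
w = -1284253033520561975/435910792182 (w = ((325/2)/2153901 + 1692389/101191) - 2946154 = ((325/2)*(1/2153901) + 1692389*(1/101191)) - 2946154 = (325/4307802 + 1692389/101191) - 2946154 = 7290509606053/435910792182 - 2946154 = -1284253033520561975/435910792182 ≈ -2.9461e+6)
1/w = 1/(-1284253033520561975/435910792182) = -435910792182/1284253033520561975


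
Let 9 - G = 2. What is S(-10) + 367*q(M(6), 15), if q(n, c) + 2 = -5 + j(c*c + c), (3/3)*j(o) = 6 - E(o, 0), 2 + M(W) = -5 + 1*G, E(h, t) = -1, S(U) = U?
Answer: -10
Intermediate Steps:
G = 7 (G = 9 - 1*2 = 9 - 2 = 7)
M(W) = 0 (M(W) = -2 + (-5 + 1*7) = -2 + (-5 + 7) = -2 + 2 = 0)
j(o) = 7 (j(o) = 6 - 1*(-1) = 6 + 1 = 7)
q(n, c) = 0 (q(n, c) = -2 + (-5 + 7) = -2 + 2 = 0)
S(-10) + 367*q(M(6), 15) = -10 + 367*0 = -10 + 0 = -10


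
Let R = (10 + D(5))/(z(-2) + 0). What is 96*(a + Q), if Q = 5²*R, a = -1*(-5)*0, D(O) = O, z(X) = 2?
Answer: 18000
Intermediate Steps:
a = 0 (a = 5*0 = 0)
R = 15/2 (R = (10 + 5)/(2 + 0) = 15/2 ≈ 7.5000)
Q = 375/2 (Q = 5²*(15/2) = 25*(15/2) = 375/2 ≈ 187.50)
96*(a + Q) = 96*(0 + 375/2) = 96*(375/2) = 18000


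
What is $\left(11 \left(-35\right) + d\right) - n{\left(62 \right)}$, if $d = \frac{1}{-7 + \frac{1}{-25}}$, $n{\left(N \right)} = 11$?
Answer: $- \frac{69721}{176} \approx -396.14$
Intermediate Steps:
$d = - \frac{25}{176}$ ($d = \frac{1}{-7 - \frac{1}{25}} = \frac{1}{- \frac{176}{25}} = - \frac{25}{176} \approx -0.14205$)
$\left(11 \left(-35\right) + d\right) - n{\left(62 \right)} = \left(11 \left(-35\right) - \frac{25}{176}\right) - 11 = \left(-385 - \frac{25}{176}\right) - 11 = - \frac{67785}{176} - 11 = - \frac{69721}{176}$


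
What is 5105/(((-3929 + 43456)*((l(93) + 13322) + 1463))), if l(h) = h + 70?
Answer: 5105/590849596 ≈ 8.6401e-6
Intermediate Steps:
l(h) = 70 + h
5105/(((-3929 + 43456)*((l(93) + 13322) + 1463))) = 5105/(((-3929 + 43456)*(((70 + 93) + 13322) + 1463))) = 5105/((39527*((163 + 13322) + 1463))) = 5105/((39527*(13485 + 1463))) = 5105/((39527*14948)) = 5105/590849596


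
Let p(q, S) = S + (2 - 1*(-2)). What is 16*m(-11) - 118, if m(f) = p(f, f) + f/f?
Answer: -214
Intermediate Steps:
p(q, S) = 4 + S (p(q, S) = S + (2 + 2) = S + 4 = 4 + S)
m(f) = 5 + f (m(f) = (4 + f) + f/f = (4 + f) + 1 = 5 + f)
16*m(-11) - 118 = 16*(5 - 11) - 118 = 16*(-6) - 118 = -96 - 118 = -214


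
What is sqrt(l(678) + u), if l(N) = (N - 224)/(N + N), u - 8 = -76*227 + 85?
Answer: 5*I*sqrt(315502554)/678 ≈ 130.99*I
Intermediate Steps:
u = -17159 (u = 8 + (-76*227 + 85) = 8 + (-17252 + 85) = 8 - 17167 = -17159)
l(N) = (-224 + N)/(2*N) (l(N) = (-224 + N)/((2*N)) = (-224 + N)*(1/(2*N)) = (-224 + N)/(2*N))
sqrt(l(678) + u) = sqrt((1/2)*(-224 + 678)/678 - 17159) = sqrt((1/2)*(1/678)*454 - 17159) = sqrt(227/678 - 17159) = sqrt(-11633575/678) = 5*I*sqrt(315502554)/678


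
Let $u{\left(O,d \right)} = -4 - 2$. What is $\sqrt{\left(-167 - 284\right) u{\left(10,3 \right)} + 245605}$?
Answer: $\sqrt{248311} \approx 498.31$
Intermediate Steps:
$u{\left(O,d \right)} = -6$
$\sqrt{\left(-167 - 284\right) u{\left(10,3 \right)} + 245605} = \sqrt{\left(-167 - 284\right) \left(-6\right) + 245605} = \sqrt{\left(-451\right) \left(-6\right) + 245605} = \sqrt{2706 + 245605} = \sqrt{248311}$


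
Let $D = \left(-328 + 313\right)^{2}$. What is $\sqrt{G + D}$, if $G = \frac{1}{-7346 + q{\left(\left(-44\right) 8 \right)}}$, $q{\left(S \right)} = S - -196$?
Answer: $\frac{\sqrt{104652838}}{682} \approx 15.0$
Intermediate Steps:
$q{\left(S \right)} = 196 + S$ ($q{\left(S \right)} = S + 196 = 196 + S$)
$D = 225$ ($D = \left(-15\right)^{2} = 225$)
$G = - \frac{1}{7502}$ ($G = \frac{1}{-7346 + \left(196 - 352\right)} = \frac{1}{-7346 - 156} = \frac{1}{-7502} = - \frac{1}{7502} \approx -0.0001333$)
$\sqrt{G + D} = \sqrt{- \frac{1}{7502} + 225} = \sqrt{\frac{1687949}{7502}} = \frac{\sqrt{104652838}}{682}$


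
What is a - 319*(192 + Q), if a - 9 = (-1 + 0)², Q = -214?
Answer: 7028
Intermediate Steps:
a = 10 (a = 9 + (-1 + 0)² = 9 + (-1)² = 9 + 1 = 10)
a - 319*(192 + Q) = 10 - 319*(192 - 214) = 10 - 319*(-22) = 10 + 7018 = 7028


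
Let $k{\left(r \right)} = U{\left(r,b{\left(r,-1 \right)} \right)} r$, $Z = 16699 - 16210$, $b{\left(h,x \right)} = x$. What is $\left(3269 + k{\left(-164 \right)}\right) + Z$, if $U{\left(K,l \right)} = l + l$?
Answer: $4086$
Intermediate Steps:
$Z = 489$
$U{\left(K,l \right)} = 2 l$
$k{\left(r \right)} = - 2 r$ ($k{\left(r \right)} = 2 \left(-1\right) r = - 2 r$)
$\left(3269 + k{\left(-164 \right)}\right) + Z = \left(3269 - -328\right) + 489 = \left(3269 + 328\right) + 489 = 3597 + 489 = 4086$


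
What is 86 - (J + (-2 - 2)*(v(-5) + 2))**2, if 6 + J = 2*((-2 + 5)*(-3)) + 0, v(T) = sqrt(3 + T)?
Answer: -906 - 256*I*sqrt(2) ≈ -906.0 - 362.04*I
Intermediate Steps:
J = -24 (J = -6 + (2*((-2 + 5)*(-3)) + 0) = -6 + (2*(3*(-3)) + 0) = -6 + (2*(-9) + 0) = -6 + (-18 + 0) = -6 - 18 = -24)
86 - (J + (-2 - 2)*(v(-5) + 2))**2 = 86 - (-24 + (-2 - 2)*(sqrt(3 - 5) + 2))**2 = 86 - (-24 - 4*(sqrt(-2) + 2))**2 = 86 - (-24 - 4*(I*sqrt(2) + 2))**2 = 86 - (-24 - 4*(2 + I*sqrt(2)))**2 = 86 - (-24 + (-8 - 4*I*sqrt(2)))**2 = 86 - (-32 - 4*I*sqrt(2))**2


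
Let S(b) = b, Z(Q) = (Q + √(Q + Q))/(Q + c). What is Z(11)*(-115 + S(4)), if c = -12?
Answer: 1221 + 111*√22 ≈ 1741.6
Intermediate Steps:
Z(Q) = (Q + √2*√Q)/(-12 + Q) (Z(Q) = (Q + √(Q + Q))/(Q - 12) = (Q + √(2*Q))/(-12 + Q) = (Q + √2*√Q)/(-12 + Q))
Z(11)*(-115 + S(4)) = ((11 + √2*√11)/(-12 + 11))*(-115 + 4) = ((11 + √22)/(-1))*(-111) = -(11 + √22)*(-111) = (-11 - √22)*(-111) = 1221 + 111*√22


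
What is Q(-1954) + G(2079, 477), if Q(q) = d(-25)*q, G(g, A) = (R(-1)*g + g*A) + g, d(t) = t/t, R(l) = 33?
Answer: 1060415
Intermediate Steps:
d(t) = 1
G(g, A) = 34*g + A*g (G(g, A) = (33*g + g*A) + g = (33*g + A*g) + g = 34*g + A*g)
Q(q) = q (Q(q) = 1*q = q)
Q(-1954) + G(2079, 477) = -1954 + 2079*(34 + 477) = -1954 + 2079*511 = -1954 + 1062369 = 1060415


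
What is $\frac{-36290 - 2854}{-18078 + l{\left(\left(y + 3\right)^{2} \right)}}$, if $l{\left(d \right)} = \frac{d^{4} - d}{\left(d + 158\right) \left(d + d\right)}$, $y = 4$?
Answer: $\frac{450156}{204629} \approx 2.1999$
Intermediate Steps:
$l{\left(d \right)} = \frac{d^{4} - d}{2 d \left(158 + d\right)}$ ($l{\left(d \right)} = \frac{d^{4} - d}{\left(158 + d\right) 2 d} = \frac{d^{4} - d}{2 d \left(158 + d\right)}$)
$\frac{-36290 - 2854}{-18078 + l{\left(\left(y + 3\right)^{2} \right)}} = \frac{-36290 - 2854}{-18078 + \frac{-1 + \left(\left(4 + 3\right)^{2}\right)^{3}}{2 \left(158 + \left(4 + 3\right)^{2}\right)}} = - \frac{39144}{-18078 + \frac{-1 + \left(7^{2}\right)^{3}}{2 \left(158 + 7^{2}\right)}} = - \frac{39144}{-18078 + \frac{-1 + 49^{3}}{2 \left(158 + 49\right)}} = - \frac{39144}{-18078 + \frac{-1 + 117649}{2 \cdot 207}} = - \frac{39144}{-18078 + \frac{1}{2} \cdot \frac{1}{207} \cdot 117648} = - \frac{39144}{-18078 + \frac{6536}{23}} = - \frac{39144}{- \frac{409258}{23}} = \left(-39144\right) \left(- \frac{23}{409258}\right) = \frac{450156}{204629}$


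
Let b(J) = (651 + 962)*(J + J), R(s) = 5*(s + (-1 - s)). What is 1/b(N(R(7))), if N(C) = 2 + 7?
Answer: 1/29034 ≈ 3.4442e-5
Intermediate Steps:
R(s) = -5 (R(s) = 5*(-1) = -5)
N(C) = 9
b(J) = 3226*J (b(J) = 1613*(2*J) = 3226*J)
1/b(N(R(7))) = 1/(3226*9) = 1/29034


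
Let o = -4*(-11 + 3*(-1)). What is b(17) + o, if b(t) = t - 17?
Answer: 56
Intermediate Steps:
o = 56 (o = -4*(-11 - 3) = -4*(-14) = 56)
b(t) = -17 + t
b(17) + o = (-17 + 17) + 56 = 0 + 56 = 56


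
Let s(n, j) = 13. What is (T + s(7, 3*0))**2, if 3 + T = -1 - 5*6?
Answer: 441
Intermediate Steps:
T = -34 (T = -3 + (-1 - 5*6) = -3 + (-1 - 30) = -3 - 31 = -34)
(T + s(7, 3*0))**2 = (-34 + 13)**2 = (-21)**2 = 441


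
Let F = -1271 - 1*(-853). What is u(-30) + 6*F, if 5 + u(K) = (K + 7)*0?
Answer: -2513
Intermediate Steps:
u(K) = -5 (u(K) = -5 + (K + 7)*0 = -5 + (7 + K)*0 = -5 + 0 = -5)
F = -418 (F = -1271 + 853 = -418)
u(-30) + 6*F = -5 + 6*(-418) = -5 - 2508 = -2513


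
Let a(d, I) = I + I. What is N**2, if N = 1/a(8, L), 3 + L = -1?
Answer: 1/64 ≈ 0.015625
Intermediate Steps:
L = -4 (L = -3 - 1 = -4)
a(d, I) = 2*I
N = -1/8 (N = 1/(2*(-4)) = 1/(-8) = -1/8 ≈ -0.12500)
N**2 = (-1/8)**2 = 1/64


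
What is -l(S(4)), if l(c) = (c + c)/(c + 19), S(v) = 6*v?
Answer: -48/43 ≈ -1.1163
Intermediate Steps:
l(c) = 2*c/(19 + c) (l(c) = (2*c)/(19 + c) = 2*c/(19 + c))
-l(S(4)) = -2*6*4/(19 + 6*4) = -2*24/(19 + 24) = -2*24/43 = -1*48/43 = -48/43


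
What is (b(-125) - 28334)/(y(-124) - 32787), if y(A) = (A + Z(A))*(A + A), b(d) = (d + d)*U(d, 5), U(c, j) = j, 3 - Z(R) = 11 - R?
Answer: -29584/30701 ≈ -0.96362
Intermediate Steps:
Z(R) = -8 + R (Z(R) = 3 - (11 - R) = 3 + (-11 + R) = -8 + R)
b(d) = 10*d (b(d) = (d + d)*5 = (2*d)*5 = 10*d)
y(A) = 2*A*(-8 + 2*A) (y(A) = (A + (-8 + A))*(A + A) = (-8 + 2*A)*(2*A) = 2*A*(-8 + 2*A))
(b(-125) - 28334)/(y(-124) - 32787) = (10*(-125) - 28334)/(4*(-124)*(-4 - 124) - 32787) = (-1250 - 28334)/(4*(-124)*(-128) - 32787) = -29584/(63488 - 32787) = -29584/30701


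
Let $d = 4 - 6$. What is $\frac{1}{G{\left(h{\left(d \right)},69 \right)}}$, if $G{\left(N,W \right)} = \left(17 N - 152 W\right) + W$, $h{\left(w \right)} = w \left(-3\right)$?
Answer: $- \frac{1}{10317} \approx -9.6927 \cdot 10^{-5}$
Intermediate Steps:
$d = -2$
$h{\left(w \right)} = - 3 w$
$G{\left(N,W \right)} = - 151 W + 17 N$ ($G{\left(N,W \right)} = \left(- 152 W + 17 N\right) + W = - 151 W + 17 N$)
$\frac{1}{G{\left(h{\left(d \right)},69 \right)}} = \frac{1}{\left(-151\right) 69 + 17 \left(\left(-3\right) \left(-2\right)\right)} = \frac{1}{-10419 + 17 \cdot 6} = \frac{1}{-10419 + 102} = \frac{1}{-10317} = - \frac{1}{10317}$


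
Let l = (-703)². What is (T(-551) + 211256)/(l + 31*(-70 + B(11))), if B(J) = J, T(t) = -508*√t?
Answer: 52814/123095 - 127*I*√551/123095 ≈ 0.42905 - 0.024218*I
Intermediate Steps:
l = 494209
(T(-551) + 211256)/(l + 31*(-70 + B(11))) = (-508*I*√551 + 211256)/(494209 + 31*(-70 + 11)) = (-508*I*√551 + 211256)/(494209 + 31*(-59)) = (-508*I*√551 + 211256)/(494209 - 1829) = (211256 - 508*I*√551)/492380 = (211256 - 508*I*√551)*(1/492380) = 52814/123095 - 127*I*√551/123095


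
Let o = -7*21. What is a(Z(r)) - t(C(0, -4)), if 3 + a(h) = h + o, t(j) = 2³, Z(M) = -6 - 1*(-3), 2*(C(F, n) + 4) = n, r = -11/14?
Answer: -161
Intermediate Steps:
r = -11/14 (r = -11*1/14 = -11/14 ≈ -0.78571)
C(F, n) = -4 + n/2
o = -147
Z(M) = -3 (Z(M) = -6 + 3 = -3)
t(j) = 8
a(h) = -150 + h (a(h) = -3 + (h - 147) = -3 + (-147 + h) = -150 + h)
a(Z(r)) - t(C(0, -4)) = (-150 - 3) - 1*8 = -153 - 8 = -161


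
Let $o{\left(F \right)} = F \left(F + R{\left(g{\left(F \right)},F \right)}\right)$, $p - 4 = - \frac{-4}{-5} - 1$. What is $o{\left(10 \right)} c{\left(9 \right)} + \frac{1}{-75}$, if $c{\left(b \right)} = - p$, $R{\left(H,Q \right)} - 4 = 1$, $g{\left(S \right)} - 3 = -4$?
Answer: $- \frac{24751}{75} \approx -330.01$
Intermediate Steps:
$g{\left(S \right)} = -1$ ($g{\left(S \right)} = 3 - 4 = -1$)
$R{\left(H,Q \right)} = 5$ ($R{\left(H,Q \right)} = 4 + 1 = 5$)
$p = \frac{11}{5}$ ($p = 4 - \left(1 - \frac{4}{-5}\right) = 4 - \left(1 - - \frac{4}{5}\right) = 4 - \frac{9}{5} = \frac{11}{5} \approx 2.2$)
$o{\left(F \right)} = F \left(5 + F\right)$ ($o{\left(F \right)} = F \left(F + 5\right) = F \left(5 + F\right)$)
$c{\left(b \right)} = - \frac{11}{5}$ ($c{\left(b \right)} = \left(-1\right) \frac{11}{5} = - \frac{11}{5}$)
$o{\left(10 \right)} c{\left(9 \right)} + \frac{1}{-75} = 10 \left(5 + 10\right) \left(- \frac{11}{5}\right) + \frac{1}{-75} = 10 \cdot 15 \left(- \frac{11}{5}\right) - \frac{1}{75} = 150 \left(- \frac{11}{5}\right) - \frac{1}{75} = -330 - \frac{1}{75} = - \frac{24751}{75}$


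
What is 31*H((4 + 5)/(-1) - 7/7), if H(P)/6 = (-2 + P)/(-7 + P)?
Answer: 2232/17 ≈ 131.29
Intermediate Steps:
H(P) = 6*(-2 + P)/(-7 + P) (H(P) = 6*((-2 + P)/(-7 + P)) = 6*(-2 + P)/(-7 + P))
31*H((4 + 5)/(-1) - 7/7) = 31*(6*(-2 + ((4 + 5)/(-1) - 7/7))/(-7 + ((4 + 5)/(-1) - 7/7))) = 31*(6*(-2 + (9*(-1) - 7*⅐))/(-7 + (9*(-1) - 7*⅐))) = 31*(6*(-2 + (-9 - 1))/(-7 + (-9 - 1))) = 31*(6*(-2 - 10)/(-7 - 10)) = 31*(6*(-12)/(-17)) = 31*(6*(-1/17)*(-12)) = 31*(72/17) = 2232/17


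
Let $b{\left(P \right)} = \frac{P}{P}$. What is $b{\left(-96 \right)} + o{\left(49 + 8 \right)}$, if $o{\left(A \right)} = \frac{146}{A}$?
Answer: $\frac{203}{57} \approx 3.5614$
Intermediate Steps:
$b{\left(P \right)} = 1$
$b{\left(-96 \right)} + o{\left(49 + 8 \right)} = 1 + \frac{146}{49 + 8} = 1 + \frac{146}{57} = \frac{203}{57}$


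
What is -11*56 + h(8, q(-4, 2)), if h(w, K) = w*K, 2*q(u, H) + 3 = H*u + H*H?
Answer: -644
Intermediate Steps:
q(u, H) = -3/2 + H²/2 + H*u/2 (q(u, H) = -3/2 + (H*u + H*H)/2 = -3/2 + (H*u + H²)/2 = -3/2 + (H² + H*u)/2 = -3/2 + (H²/2 + H*u/2) = -3/2 + H²/2 + H*u/2)
h(w, K) = K*w
-11*56 + h(8, q(-4, 2)) = -11*56 + (-3/2 + (½)*2² + (½)*2*(-4))*8 = -616 + (-3/2 + (½)*4 - 4)*8 = -616 + (-3/2 + 2 - 4)*8 = -616 - 7/2*8 = -616 - 28 = -644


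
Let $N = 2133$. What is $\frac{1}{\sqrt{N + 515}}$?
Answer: $\frac{\sqrt{662}}{1324} \approx 0.019433$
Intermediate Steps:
$\frac{1}{\sqrt{N + 515}} = \frac{1}{\sqrt{2133 + 515}} = \frac{1}{\sqrt{2648}} = \frac{1}{2 \sqrt{662}} = \frac{\sqrt{662}}{1324}$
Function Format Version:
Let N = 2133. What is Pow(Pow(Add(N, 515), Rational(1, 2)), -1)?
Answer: Mul(Rational(1, 1324), Pow(662, Rational(1, 2))) ≈ 0.019433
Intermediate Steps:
Pow(Pow(Add(N, 515), Rational(1, 2)), -1) = Pow(Pow(Add(2133, 515), Rational(1, 2)), -1) = Pow(Pow(2648, Rational(1, 2)), -1) = Pow(Mul(2, Pow(662, Rational(1, 2))), -1) = Mul(Rational(1, 1324), Pow(662, Rational(1, 2)))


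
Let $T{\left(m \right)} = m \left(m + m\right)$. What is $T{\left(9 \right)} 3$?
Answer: $486$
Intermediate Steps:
$T{\left(m \right)} = 2 m^{2}$ ($T{\left(m \right)} = m 2 m = 2 m^{2}$)
$T{\left(9 \right)} 3 = 2 \cdot 9^{2} \cdot 3 = 2 \cdot 81 \cdot 3 = 162 \cdot 3 = 486$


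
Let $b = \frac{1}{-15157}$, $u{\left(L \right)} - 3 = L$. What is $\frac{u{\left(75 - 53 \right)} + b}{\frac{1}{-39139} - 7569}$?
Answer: $- \frac{3707676609}{1122539136361} \approx -0.0033029$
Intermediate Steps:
$u{\left(L \right)} = 3 + L$
$b = - \frac{1}{15157} \approx -6.5976 \cdot 10^{-5}$
$\frac{u{\left(75 - 53 \right)} + b}{\frac{1}{-39139} - 7569} = \frac{\left(3 + \left(75 - 53\right)\right) - \frac{1}{15157}}{\frac{1}{-39139} - 7569} = \frac{\left(3 + \left(75 - 53\right)\right) - \frac{1}{15157}}{- \frac{1}{39139} - 7569} = \frac{\left(3 + 22\right) - \frac{1}{15157}}{- \frac{296243092}{39139}} = \left(25 - \frac{1}{15157}\right) \left(- \frac{39139}{296243092}\right) = \frac{378924}{15157} \left(- \frac{39139}{296243092}\right) = - \frac{3707676609}{1122539136361}$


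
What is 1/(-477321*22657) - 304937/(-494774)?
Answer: 3297790554390715/5350813525426278 ≈ 0.61632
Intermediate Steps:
1/(-477321*22657) - 304937/(-494774) = -1/477321*1/22657 - 304937*(-1/494774) = -1/10814661897 + 304937/494774 = 3297790554390715/5350813525426278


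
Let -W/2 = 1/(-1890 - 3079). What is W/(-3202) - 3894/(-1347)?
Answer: 10326068513/3571960681 ≈ 2.8909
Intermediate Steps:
W = 2/4969 (W = -2/(-1890 - 3079) = -2/(-4969) = -2*(-1/4969) = 2/4969 ≈ 0.00040250)
W/(-3202) - 3894/(-1347) = (2/4969)/(-3202) - 3894/(-1347) = (2/4969)*(-1/3202) - 3894*(-1/1347) = -1/7955369 + 1298/449 = 10326068513/3571960681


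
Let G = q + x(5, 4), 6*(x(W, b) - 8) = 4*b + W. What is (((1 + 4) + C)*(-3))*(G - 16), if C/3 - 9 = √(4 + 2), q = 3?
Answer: 144 + 27*√6/2 ≈ 177.07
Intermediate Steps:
x(W, b) = 8 + W/6 + 2*b/3 (x(W, b) = 8 + (4*b + W)/6 = 8 + (W + 4*b)/6 = 8 + (W/6 + 2*b/3) = 8 + W/6 + 2*b/3)
C = 27 + 3*√6 (C = 27 + 3*√(4 + 2) = 27 + 3*√6 ≈ 34.348)
G = 29/2 (G = 3 + (8 + (⅙)*5 + (⅔)*4) = 3 + (8 + ⅚ + 8/3) = 3 + 23/2 = 29/2 ≈ 14.500)
(((1 + 4) + C)*(-3))*(G - 16) = (((1 + 4) + (27 + 3*√6))*(-3))*(29/2 - 16) = ((5 + (27 + 3*√6))*(-3))*(-3/2) = ((32 + 3*√6)*(-3))*(-3/2) = (-96 - 9*√6)*(-3/2) = 144 + 27*√6/2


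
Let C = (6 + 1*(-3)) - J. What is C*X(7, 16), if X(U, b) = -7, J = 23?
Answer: 140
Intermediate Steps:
C = -20 (C = (6 + 1*(-3)) - 1*23 = (6 - 3) - 23 = 3 - 23 = -20)
C*X(7, 16) = -20*(-7) = 140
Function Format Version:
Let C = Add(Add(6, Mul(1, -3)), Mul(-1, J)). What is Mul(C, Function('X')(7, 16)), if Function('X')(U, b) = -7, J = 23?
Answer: 140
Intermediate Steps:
C = -20 (C = Add(Add(6, Mul(1, -3)), Mul(-1, 23)) = Add(Add(6, -3), -23) = Add(3, -23) = -20)
Mul(C, Function('X')(7, 16)) = Mul(-20, -7) = 140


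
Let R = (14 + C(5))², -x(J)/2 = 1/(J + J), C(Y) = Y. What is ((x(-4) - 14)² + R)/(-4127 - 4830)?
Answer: -677/11024 ≈ -0.061411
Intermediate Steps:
x(J) = -1/J (x(J) = -2/(J + J) = -2*1/(2*J) = -1/J)
R = 361 (R = (14 + 5)² = 19² = 361)
((x(-4) - 14)² + R)/(-4127 - 4830) = ((-1/(-4) - 14)² + 361)/(-4127 - 4830) = ((-1*(-¼) - 14)² + 361)/(-8957) = ((¼ - 14)² + 361)*(-1/8957) = ((-55/4)² + 361)*(-1/8957) = (3025/16 + 361)*(-1/8957) = (8801/16)*(-1/8957) = -677/11024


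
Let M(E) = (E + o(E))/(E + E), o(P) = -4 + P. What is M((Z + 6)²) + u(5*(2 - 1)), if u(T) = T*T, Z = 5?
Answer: 3144/121 ≈ 25.983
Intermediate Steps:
u(T) = T²
M(E) = (-4 + 2*E)/(2*E) (M(E) = (E + (-4 + E))/(E + E) = (-4 + 2*E)/((2*E)) = (-4 + 2*E)*(1/(2*E)) = (-4 + 2*E)/(2*E))
M((Z + 6)²) + u(5*(2 - 1)) = (-2 + (5 + 6)²)/((5 + 6)²) + (5*(2 - 1))² = (-2 + 11²)/(11²) + (5*1)² = (-2 + 121)/121 + 5² = (1/121)*119 + 25 = 119/121 + 25 = 3144/121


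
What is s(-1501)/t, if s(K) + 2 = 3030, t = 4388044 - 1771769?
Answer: 3028/2616275 ≈ 0.0011574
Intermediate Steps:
t = 2616275
s(K) = 3028 (s(K) = -2 + 3030 = 3028)
s(-1501)/t = 3028/2616275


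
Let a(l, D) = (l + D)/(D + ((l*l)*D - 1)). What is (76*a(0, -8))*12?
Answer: 2432/3 ≈ 810.67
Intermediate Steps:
a(l, D) = (D + l)/(-1 + D + D*l²) (a(l, D) = (D + l)/(D + (l²*D - 1)) = (D + l)/(D + (D*l² - 1)) = (D + l)/(D + (-1 + D*l²)) = (D + l)/(-1 + D + D*l²))
(76*a(0, -8))*12 = (76*((-8 + 0)/(-1 - 8 - 8*0²)))*12 = (76*(-8/(-1 - 8 - 8*0)))*12 = (76*(-8/(-1 - 8 + 0)))*12 = (76*(-8/(-9)))*12 = (76*(-⅑*(-8)))*12 = (76*(8/9))*12 = (608/9)*12 = 2432/3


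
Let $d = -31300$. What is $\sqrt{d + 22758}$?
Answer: $i \sqrt{8542} \approx 92.423 i$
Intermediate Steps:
$\sqrt{d + 22758} = \sqrt{-31300 + 22758} = \sqrt{-8542} = i \sqrt{8542}$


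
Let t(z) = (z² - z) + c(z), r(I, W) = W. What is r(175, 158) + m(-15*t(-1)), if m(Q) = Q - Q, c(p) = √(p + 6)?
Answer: 158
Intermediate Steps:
c(p) = √(6 + p)
t(z) = z² + √(6 + z) - z (t(z) = (z² - z) + √(6 + z) = z² + √(6 + z) - z)
m(Q) = 0
r(175, 158) + m(-15*t(-1)) = 158 + 0 = 158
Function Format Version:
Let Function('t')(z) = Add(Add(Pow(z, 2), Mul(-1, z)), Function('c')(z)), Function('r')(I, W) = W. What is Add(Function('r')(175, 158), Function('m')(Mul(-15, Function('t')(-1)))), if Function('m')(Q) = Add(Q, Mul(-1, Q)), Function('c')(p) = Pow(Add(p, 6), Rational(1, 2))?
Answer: 158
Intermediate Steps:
Function('c')(p) = Pow(Add(6, p), Rational(1, 2))
Function('t')(z) = Add(Pow(z, 2), Pow(Add(6, z), Rational(1, 2)), Mul(-1, z)) (Function('t')(z) = Add(Add(Pow(z, 2), Mul(-1, z)), Pow(Add(6, z), Rational(1, 2))) = Add(Pow(z, 2), Pow(Add(6, z), Rational(1, 2)), Mul(-1, z)))
Function('m')(Q) = 0
Add(Function('r')(175, 158), Function('m')(Mul(-15, Function('t')(-1)))) = Add(158, 0) = 158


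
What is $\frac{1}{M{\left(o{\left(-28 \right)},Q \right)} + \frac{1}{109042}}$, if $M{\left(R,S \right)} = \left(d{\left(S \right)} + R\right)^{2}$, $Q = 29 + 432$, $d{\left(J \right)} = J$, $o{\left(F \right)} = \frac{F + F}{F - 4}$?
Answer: $\frac{872336}{186799904729} \approx 4.6699 \cdot 10^{-6}$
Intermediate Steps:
$o{\left(F \right)} = \frac{2 F}{-4 + F}$
$Q = 461$
$M{\left(R,S \right)} = \left(R + S\right)^{2}$ ($M{\left(R,S \right)} = \left(S + R\right)^{2} = \left(R + S\right)^{2}$)
$\frac{1}{M{\left(o{\left(-28 \right)},Q \right)} + \frac{1}{109042}} = \frac{1}{\left(2 \left(-28\right) \frac{1}{-4 - 28} + 461\right)^{2} + \frac{1}{109042}} = \frac{1}{\left(2 \left(-28\right) \frac{1}{-32} + 461\right)^{2} + \frac{1}{109042}} = \frac{1}{\left(2 \left(-28\right) \left(- \frac{1}{32}\right) + 461\right)^{2} + \frac{1}{109042}} = \frac{1}{\left(\frac{7}{4} + 461\right)^{2} + \frac{1}{109042}} = \frac{1}{\left(\frac{1851}{4}\right)^{2} + \frac{1}{109042}} = \frac{1}{\frac{3426201}{16} + \frac{1}{109042}} = \frac{1}{\frac{186799904729}{872336}} = \frac{872336}{186799904729}$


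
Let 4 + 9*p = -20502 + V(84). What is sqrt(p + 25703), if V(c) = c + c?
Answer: sqrt(210989)/3 ≈ 153.11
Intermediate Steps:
V(c) = 2*c
p = -20338/9 (p = -4/9 + (-20502 + 2*84)/9 = -4/9 + (-20502 + 168)/9 = -4/9 + (1/9)*(-20334) = -4/9 - 6778/3 = -20338/9 ≈ -2259.8)
sqrt(p + 25703) = sqrt(-20338/9 + 25703) = sqrt(210989/9) = sqrt(210989)/3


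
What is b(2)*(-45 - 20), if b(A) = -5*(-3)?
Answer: -975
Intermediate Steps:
b(A) = 15
b(2)*(-45 - 20) = 15*(-45 - 20) = 15*(-65) = -975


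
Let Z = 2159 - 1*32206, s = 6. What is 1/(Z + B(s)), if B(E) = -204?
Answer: -1/30251 ≈ -3.3057e-5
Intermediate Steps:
Z = -30047 (Z = 2159 - 32206 = -30047)
1/(Z + B(s)) = 1/(-30047 - 204) = 1/(-30251) = -1/30251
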